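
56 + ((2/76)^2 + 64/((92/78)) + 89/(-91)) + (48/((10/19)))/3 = 2110822229/15111460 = 139.68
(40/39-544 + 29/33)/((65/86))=-20000074/27885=-717.23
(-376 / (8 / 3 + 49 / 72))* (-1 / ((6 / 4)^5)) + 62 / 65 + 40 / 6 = 9479774 / 422955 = 22.41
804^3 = 519718464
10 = 10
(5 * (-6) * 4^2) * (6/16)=-180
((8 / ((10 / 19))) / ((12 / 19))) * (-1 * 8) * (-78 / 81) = 75088 / 405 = 185.40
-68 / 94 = -34 / 47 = -0.72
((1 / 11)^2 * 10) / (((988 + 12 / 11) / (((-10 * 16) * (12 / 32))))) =-15 / 2992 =-0.01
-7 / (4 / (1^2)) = -7 / 4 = -1.75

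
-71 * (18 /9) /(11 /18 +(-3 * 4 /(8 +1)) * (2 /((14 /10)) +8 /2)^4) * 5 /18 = 1704710 /50016853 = 0.03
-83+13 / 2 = -76.50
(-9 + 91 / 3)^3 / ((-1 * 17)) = -262144 / 459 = -571.12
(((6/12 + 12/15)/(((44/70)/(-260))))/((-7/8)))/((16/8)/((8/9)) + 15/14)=185.02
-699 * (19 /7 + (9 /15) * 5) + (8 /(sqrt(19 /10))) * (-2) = -27960 /7 - 16 * sqrt(190) /19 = -4005.89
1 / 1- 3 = -2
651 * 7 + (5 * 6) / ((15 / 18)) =4593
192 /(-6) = -32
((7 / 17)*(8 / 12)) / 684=7 / 17442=0.00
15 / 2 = 7.50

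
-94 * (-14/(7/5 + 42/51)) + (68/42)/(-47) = 5257114/8883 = 591.82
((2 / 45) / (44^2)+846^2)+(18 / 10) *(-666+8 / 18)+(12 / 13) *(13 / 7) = 217871351287 / 304920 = 714519.71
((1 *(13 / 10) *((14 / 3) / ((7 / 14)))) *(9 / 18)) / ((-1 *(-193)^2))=-91 / 558735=-0.00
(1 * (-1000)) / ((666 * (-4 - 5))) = 500 / 2997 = 0.17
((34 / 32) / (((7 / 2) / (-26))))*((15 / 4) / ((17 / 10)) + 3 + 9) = -897 / 8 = -112.12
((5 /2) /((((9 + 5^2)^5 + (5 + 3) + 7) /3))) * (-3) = -45 /90870878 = -0.00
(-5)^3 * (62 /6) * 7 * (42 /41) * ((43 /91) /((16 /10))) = -2735.40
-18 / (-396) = 0.05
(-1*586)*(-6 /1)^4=-759456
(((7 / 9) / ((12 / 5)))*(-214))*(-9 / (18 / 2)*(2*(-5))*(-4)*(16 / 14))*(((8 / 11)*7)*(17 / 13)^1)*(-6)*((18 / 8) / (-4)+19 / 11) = -2088212000 / 14157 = -147503.85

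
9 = 9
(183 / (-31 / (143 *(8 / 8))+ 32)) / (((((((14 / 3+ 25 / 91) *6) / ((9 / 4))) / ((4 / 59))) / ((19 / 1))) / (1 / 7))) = 340197 / 4230890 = 0.08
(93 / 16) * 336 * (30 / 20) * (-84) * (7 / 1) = -1722546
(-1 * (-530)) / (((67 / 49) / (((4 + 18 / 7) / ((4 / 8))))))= 341320 / 67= 5094.33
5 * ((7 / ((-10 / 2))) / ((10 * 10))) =-7 / 100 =-0.07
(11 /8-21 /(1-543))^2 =9394225 /4700224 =2.00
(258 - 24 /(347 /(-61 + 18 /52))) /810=7301 /22555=0.32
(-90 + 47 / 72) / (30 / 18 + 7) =-6433 / 624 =-10.31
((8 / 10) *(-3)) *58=-696 / 5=-139.20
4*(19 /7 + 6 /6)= 104 /7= 14.86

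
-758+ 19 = -739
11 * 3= 33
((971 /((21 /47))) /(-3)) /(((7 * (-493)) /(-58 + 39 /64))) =-12.05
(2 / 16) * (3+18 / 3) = 9 / 8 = 1.12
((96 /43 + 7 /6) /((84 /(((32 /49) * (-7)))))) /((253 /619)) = -2171452 /4797639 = -0.45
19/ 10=1.90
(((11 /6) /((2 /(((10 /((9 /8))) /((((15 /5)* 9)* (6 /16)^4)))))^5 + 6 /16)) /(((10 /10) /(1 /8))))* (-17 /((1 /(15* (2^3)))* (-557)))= 55192658268538978435072000000 /24661253029912477414638944151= 2.24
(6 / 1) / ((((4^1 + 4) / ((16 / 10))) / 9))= 54 / 5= 10.80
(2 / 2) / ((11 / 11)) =1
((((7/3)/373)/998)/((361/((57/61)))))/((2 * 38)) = 7/32789621336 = 0.00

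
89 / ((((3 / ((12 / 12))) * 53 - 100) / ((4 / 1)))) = 356 / 59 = 6.03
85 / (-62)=-85 / 62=-1.37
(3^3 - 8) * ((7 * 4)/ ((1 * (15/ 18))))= 3192/ 5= 638.40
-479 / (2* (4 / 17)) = -8143 / 8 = -1017.88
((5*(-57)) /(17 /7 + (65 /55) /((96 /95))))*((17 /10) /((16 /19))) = -4252941 /26597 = -159.90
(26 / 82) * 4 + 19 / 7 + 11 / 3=6586 / 861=7.65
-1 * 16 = -16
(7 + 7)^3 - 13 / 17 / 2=93283 / 34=2743.62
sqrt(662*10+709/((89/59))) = sqrt(56159979)/89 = 84.20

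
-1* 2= -2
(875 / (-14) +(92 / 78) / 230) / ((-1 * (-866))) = -24373 / 337740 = -0.07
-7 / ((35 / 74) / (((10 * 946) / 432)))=-17501 / 54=-324.09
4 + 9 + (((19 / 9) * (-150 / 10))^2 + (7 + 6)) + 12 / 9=9271 / 9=1030.11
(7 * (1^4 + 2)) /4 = 5.25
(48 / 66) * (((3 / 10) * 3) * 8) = 288 / 55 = 5.24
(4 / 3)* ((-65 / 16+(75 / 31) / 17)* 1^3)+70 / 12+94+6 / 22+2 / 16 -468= -51894167 / 139128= -373.00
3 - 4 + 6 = 5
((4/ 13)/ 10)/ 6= 1/ 195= 0.01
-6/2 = -3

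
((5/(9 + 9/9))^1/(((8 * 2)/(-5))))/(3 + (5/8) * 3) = -5/156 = -0.03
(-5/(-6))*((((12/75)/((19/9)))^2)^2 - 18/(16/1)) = -152715442899/162901250000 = -0.94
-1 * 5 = -5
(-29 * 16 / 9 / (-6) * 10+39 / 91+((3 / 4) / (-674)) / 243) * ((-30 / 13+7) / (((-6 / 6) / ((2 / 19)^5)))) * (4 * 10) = -1288361392160 / 6150696770673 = -0.21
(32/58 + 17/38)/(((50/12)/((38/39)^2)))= 27892/122525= 0.23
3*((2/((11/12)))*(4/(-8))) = -36/11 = -3.27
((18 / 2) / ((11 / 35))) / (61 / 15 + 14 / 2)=4725 / 1826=2.59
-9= -9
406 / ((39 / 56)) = 22736 / 39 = 582.97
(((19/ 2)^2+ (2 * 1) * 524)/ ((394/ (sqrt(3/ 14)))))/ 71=0.02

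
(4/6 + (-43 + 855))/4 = 1219/6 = 203.17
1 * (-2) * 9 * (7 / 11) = -11.45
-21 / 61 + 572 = 34871 / 61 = 571.66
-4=-4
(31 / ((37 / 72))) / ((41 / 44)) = 98208 / 1517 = 64.74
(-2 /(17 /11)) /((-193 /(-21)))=-462 /3281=-0.14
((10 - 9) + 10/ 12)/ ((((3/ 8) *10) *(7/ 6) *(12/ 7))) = 11/ 45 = 0.24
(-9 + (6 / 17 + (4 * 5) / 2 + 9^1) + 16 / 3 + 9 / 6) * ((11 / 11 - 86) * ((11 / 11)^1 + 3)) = -17530 / 3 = -5843.33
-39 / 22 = -1.77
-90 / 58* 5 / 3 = -75 / 29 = -2.59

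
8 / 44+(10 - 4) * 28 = 1850 / 11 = 168.18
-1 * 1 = -1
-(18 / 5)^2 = -12.96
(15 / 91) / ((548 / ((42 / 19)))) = 45 / 67678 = 0.00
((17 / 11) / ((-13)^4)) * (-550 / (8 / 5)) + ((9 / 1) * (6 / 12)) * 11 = 5652953 / 114244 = 49.48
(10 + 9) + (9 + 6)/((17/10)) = 27.82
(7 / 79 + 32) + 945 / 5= 17466 / 79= 221.09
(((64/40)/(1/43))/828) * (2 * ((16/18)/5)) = 1376/46575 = 0.03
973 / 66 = 14.74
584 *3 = 1752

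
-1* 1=-1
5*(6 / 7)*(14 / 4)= 15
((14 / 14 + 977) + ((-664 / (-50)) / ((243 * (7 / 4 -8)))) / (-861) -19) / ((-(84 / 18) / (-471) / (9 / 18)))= 19688276801621 / 406822500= 48395.25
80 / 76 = 20 / 19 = 1.05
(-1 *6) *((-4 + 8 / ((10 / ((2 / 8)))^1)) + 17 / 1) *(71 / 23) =-28116 / 115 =-244.49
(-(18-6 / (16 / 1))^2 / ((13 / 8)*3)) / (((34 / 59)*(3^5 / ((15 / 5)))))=-1.37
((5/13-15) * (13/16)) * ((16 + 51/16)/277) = -29165/35456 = -0.82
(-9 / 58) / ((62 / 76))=-171 / 899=-0.19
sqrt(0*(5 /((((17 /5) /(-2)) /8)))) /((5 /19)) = 0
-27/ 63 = -3/ 7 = -0.43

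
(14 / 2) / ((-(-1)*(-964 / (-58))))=203 / 482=0.42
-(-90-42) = 132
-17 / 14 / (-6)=17 / 84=0.20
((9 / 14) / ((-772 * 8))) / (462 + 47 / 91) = -117 / 519883328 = -0.00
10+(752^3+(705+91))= 425259814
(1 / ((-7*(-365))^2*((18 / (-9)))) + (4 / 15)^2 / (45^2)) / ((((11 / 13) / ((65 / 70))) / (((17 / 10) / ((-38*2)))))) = -23954059831 / 27849259676700000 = -0.00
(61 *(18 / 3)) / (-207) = -122 / 69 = -1.77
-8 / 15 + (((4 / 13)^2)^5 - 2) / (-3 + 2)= 3032871092038 / 2067877377735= 1.47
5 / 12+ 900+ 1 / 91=983267 / 1092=900.43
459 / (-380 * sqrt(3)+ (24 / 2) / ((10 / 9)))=-363375 * sqrt(3) / 902257- 20655 / 1804514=-0.71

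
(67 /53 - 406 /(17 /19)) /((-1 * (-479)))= -407703 /431579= -0.94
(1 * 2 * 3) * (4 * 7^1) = 168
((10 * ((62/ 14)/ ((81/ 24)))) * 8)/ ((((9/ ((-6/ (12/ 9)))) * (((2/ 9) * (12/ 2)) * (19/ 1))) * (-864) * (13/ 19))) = 155/ 44226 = 0.00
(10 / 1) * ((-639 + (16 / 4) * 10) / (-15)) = 1198 / 3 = 399.33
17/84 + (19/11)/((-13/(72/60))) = 2579/60060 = 0.04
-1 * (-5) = 5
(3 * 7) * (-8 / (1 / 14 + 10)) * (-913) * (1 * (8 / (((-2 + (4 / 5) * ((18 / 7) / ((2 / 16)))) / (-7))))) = -58992.19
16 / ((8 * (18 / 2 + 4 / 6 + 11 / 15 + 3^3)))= 10 / 187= 0.05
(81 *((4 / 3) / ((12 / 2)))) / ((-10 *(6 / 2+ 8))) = -9 / 55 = -0.16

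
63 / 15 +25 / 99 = 2204 / 495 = 4.45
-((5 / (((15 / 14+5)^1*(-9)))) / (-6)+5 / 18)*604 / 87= -81238 / 39933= -2.03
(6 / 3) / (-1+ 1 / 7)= -7 / 3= -2.33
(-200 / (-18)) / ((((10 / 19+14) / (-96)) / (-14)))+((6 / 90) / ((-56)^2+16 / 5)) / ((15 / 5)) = 3340108823 / 3249072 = 1028.02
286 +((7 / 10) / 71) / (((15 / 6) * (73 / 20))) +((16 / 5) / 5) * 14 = 38219582 / 129575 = 294.96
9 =9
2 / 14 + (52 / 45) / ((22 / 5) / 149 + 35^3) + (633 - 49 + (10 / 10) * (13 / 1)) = 92434939952 / 154795347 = 597.14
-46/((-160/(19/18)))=437/1440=0.30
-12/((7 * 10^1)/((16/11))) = -96/385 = -0.25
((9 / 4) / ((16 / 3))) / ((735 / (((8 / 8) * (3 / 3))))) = 9 / 15680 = 0.00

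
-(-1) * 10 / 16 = 5 / 8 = 0.62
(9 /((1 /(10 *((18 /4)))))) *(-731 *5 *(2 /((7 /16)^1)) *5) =-236844000 /7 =-33834857.14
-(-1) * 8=8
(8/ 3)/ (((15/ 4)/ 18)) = 64/ 5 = 12.80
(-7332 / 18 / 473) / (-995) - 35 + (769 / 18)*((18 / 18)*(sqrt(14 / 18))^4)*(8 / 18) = -23.51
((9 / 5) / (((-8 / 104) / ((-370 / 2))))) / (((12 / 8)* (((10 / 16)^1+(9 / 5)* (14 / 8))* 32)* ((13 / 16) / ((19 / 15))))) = 37.25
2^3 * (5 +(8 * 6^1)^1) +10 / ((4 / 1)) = 853 / 2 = 426.50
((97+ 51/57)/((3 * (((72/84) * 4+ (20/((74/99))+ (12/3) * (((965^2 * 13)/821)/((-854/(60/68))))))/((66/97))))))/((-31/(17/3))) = 0.13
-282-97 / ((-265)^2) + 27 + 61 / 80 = -285662807 / 1123600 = -254.24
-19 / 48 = -0.40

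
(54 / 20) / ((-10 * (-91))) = 27 / 9100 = 0.00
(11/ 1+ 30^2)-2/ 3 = 2731/ 3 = 910.33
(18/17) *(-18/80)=-81/340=-0.24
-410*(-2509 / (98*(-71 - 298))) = -12545 / 441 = -28.45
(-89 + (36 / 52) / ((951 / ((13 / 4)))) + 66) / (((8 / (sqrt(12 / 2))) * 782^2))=-29161 * sqrt(6) / 6203299456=-0.00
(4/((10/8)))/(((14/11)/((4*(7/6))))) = 176/15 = 11.73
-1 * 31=-31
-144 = -144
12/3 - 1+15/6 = 11/2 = 5.50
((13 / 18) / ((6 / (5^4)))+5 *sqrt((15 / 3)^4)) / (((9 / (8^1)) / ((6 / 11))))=86500 / 891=97.08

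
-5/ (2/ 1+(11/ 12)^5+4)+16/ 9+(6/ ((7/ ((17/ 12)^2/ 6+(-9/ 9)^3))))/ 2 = 822929609/ 1111516896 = 0.74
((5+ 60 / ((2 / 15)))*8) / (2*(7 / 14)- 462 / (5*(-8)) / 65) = 4732000 / 1531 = 3090.79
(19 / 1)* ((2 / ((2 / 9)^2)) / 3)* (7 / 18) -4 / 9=3575 / 36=99.31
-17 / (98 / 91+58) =-221 / 768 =-0.29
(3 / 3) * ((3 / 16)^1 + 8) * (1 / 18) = 131 / 288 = 0.45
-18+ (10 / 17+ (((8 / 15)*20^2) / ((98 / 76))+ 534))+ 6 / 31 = 52851208 / 77469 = 682.22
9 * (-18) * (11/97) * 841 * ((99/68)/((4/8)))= -74183769/1649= -44987.12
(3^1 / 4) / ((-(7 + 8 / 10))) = -5 / 52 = -0.10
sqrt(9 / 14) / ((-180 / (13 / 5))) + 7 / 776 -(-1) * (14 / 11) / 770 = 5011 / 469480 -13 * sqrt(14) / 4200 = -0.00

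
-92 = -92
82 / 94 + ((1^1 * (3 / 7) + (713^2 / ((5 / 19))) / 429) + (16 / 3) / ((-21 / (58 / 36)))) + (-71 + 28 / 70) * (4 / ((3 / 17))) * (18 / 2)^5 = -1800408954814751 / 19054035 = -94489642.47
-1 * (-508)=508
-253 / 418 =-23 / 38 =-0.61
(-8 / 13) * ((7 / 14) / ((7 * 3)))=-4 / 273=-0.01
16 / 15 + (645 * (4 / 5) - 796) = -4184 / 15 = -278.93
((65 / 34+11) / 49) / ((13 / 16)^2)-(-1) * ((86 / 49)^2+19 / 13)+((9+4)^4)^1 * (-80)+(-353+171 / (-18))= -31527471007575 / 13796146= -2285237.56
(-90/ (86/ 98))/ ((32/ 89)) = -196245/ 688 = -285.24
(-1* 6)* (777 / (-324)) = 259 / 18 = 14.39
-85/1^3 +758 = 673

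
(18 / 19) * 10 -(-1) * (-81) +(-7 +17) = -1169 / 19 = -61.53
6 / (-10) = -3 / 5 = -0.60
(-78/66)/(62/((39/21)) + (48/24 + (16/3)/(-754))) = -14703/440132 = -0.03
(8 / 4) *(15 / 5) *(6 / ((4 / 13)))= 117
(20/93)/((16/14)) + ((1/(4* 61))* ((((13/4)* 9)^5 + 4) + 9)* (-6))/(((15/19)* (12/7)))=-493959801489/1269760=-389018.24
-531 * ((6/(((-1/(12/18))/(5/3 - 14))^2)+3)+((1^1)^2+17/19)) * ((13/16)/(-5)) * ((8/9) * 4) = 323058866/2565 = 125948.88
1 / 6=0.17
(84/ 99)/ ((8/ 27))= 63/ 22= 2.86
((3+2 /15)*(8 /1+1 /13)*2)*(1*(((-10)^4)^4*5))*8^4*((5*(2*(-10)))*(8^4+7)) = -55291371520000000000000000000 /13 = -4253182424615384615384615000.00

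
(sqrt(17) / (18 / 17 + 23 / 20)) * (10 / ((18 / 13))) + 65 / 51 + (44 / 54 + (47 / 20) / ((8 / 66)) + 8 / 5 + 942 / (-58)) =7278929 / 1064880 + 22100 * sqrt(17) / 6759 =20.32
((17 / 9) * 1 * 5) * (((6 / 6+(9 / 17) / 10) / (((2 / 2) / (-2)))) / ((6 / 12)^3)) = -159.11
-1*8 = -8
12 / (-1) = -12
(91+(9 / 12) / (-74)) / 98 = 26933 / 29008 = 0.93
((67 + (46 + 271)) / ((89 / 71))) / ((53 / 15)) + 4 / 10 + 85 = 4058959 / 23585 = 172.10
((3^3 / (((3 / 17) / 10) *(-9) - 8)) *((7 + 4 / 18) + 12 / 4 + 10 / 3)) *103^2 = -660091980 / 1387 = -475913.47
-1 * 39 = -39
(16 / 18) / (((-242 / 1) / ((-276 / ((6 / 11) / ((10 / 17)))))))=1840 / 1683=1.09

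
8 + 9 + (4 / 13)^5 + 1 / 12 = 76127353 / 4455516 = 17.09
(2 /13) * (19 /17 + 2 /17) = 0.19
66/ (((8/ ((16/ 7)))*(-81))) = -44/ 189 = -0.23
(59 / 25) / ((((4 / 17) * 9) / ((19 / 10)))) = 19057 / 9000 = 2.12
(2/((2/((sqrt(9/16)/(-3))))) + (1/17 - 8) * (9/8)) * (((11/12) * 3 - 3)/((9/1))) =1249/4896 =0.26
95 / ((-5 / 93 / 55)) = -97185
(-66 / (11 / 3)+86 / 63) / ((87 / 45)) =-5240 / 609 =-8.60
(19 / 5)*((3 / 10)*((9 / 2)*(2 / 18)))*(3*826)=70623 / 50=1412.46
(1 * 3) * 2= 6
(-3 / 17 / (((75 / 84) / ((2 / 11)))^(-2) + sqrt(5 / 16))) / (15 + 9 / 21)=6640480000 / 4351067731917 - 40033984375 * sqrt(5) / 4351067731917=-0.02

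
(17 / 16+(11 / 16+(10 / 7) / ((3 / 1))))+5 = 607 / 84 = 7.23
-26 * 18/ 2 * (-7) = 1638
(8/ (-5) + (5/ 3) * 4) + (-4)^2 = 316/ 15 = 21.07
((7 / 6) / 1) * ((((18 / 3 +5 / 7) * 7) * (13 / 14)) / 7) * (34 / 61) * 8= 41548 / 1281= 32.43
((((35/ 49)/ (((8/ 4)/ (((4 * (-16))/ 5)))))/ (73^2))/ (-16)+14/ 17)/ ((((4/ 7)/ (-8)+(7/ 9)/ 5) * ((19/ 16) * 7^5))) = 0.00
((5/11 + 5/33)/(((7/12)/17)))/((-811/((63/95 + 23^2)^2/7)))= -688677105728/789017845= -872.83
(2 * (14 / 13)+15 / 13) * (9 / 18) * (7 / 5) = 301 / 130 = 2.32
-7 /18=-0.39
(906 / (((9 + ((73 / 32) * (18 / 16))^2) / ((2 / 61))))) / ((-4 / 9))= -29687808 / 6923317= -4.29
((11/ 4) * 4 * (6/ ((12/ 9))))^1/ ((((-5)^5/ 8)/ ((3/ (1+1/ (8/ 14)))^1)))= -432/ 3125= -0.14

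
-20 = -20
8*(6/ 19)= 48/ 19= 2.53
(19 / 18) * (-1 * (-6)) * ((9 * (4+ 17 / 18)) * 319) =539429 / 6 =89904.83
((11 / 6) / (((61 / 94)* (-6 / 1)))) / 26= -517 / 28548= -0.02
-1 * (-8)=8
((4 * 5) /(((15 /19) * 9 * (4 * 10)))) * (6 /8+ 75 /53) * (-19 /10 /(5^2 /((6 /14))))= -0.00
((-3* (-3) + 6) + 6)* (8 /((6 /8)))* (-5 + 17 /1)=2688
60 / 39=20 / 13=1.54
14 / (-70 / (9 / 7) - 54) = -63 / 488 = -0.13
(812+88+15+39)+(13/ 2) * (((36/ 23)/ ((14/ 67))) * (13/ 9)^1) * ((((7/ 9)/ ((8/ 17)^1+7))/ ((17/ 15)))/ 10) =16731127/ 17526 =954.65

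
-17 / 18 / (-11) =17 / 198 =0.09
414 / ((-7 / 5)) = -2070 / 7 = -295.71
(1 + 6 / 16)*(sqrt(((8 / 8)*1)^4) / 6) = 11 / 48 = 0.23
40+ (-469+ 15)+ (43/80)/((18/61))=-593537/1440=-412.18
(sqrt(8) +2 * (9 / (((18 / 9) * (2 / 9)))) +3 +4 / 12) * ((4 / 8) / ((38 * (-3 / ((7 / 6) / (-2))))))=7 * sqrt(2) / 1368 +1841 / 16416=0.12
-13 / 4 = -3.25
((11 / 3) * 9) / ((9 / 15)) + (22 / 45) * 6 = 869 / 15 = 57.93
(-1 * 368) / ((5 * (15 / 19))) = -6992 / 75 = -93.23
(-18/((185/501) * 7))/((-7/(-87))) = -784566/9065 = -86.55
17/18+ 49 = 899/18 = 49.94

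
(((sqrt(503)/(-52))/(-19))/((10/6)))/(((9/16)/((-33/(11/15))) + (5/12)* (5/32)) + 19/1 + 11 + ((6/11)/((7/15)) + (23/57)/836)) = 140448* sqrt(503)/7220725447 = 0.00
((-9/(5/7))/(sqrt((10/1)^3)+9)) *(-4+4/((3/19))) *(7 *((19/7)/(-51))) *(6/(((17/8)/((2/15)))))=-2451456/6639775+544768 *sqrt(10)/1327955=0.93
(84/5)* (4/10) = 168/25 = 6.72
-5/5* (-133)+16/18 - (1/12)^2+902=149167/144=1035.88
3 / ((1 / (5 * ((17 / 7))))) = 255 / 7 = 36.43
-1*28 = -28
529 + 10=539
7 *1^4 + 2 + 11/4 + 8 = 79/4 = 19.75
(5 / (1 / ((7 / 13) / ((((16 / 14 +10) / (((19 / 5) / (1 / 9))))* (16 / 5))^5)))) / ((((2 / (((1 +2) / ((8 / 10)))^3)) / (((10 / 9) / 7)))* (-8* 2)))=-94805985018740625 / 165847894392307712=-0.57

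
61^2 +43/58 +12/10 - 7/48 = 25910657/6960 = 3722.80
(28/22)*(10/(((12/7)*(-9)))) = -0.82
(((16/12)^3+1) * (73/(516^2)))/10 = 6643/71889120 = 0.00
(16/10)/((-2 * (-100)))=1/125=0.01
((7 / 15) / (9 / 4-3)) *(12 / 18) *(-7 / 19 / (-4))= -98 / 2565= -0.04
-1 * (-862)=862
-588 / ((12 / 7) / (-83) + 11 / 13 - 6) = 4441164 / 39083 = 113.63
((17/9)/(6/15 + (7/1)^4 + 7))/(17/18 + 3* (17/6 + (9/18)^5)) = 1360/16539687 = 0.00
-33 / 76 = -0.43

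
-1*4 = -4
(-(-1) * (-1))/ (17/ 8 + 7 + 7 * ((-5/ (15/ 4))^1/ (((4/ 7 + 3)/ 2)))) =-600/ 2339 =-0.26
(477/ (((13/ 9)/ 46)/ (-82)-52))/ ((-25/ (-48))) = -777273408/ 44132725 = -17.61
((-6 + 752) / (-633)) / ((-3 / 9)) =3.54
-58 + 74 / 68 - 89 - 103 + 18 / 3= -242.91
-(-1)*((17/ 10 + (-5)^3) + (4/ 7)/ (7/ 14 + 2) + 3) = -1681/ 14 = -120.07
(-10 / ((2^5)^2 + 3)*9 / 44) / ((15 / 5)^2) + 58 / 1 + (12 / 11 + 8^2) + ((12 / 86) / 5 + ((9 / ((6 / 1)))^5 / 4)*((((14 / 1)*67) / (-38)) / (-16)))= 11912945408409 / 94511605760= 126.05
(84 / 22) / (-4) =-21 / 22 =-0.95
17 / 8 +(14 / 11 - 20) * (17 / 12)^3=-485843 / 9504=-51.12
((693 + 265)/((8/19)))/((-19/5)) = -598.75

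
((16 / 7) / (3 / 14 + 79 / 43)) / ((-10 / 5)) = -688 / 1235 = -0.56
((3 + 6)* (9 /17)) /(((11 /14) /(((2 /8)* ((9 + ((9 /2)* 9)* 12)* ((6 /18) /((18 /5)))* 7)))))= 33075 /68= 486.40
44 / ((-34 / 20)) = -440 / 17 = -25.88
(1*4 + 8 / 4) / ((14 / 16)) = 48 / 7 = 6.86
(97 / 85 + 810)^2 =4753688809 / 7225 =657950.01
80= 80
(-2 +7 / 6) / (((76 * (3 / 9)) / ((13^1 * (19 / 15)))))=-13 / 24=-0.54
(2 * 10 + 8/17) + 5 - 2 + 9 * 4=1011/17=59.47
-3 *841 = -2523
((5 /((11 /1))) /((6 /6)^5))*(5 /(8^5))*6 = 75 /180224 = 0.00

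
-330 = -330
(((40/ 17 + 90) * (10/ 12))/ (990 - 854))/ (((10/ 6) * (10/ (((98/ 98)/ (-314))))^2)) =1/ 29038720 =0.00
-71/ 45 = -1.58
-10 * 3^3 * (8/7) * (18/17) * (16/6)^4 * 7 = -115651.76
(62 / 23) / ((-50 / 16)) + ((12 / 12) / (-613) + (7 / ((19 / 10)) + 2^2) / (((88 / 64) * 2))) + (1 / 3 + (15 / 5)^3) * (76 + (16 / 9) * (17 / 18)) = 38042738076499 / 17901147825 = 2125.16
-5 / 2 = -2.50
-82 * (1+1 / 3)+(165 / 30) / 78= -17045 / 156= -109.26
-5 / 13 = -0.38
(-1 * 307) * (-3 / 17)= 921 / 17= 54.18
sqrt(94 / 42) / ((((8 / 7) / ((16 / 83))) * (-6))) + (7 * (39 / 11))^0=1-sqrt(987) / 747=0.96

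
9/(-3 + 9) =3/2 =1.50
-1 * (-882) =882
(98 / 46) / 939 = 0.00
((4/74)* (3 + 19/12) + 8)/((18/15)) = 9155/1332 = 6.87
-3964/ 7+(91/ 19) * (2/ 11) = -827202/ 1463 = -565.41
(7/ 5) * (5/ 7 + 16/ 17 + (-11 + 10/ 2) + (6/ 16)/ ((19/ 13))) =-73943/ 12920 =-5.72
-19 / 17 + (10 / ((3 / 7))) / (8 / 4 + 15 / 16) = 16361 / 2397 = 6.83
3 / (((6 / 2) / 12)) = 12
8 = 8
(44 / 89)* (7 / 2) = 154 / 89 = 1.73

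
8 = 8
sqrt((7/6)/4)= sqrt(42)/12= 0.54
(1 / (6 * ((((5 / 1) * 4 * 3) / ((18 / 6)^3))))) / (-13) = -0.01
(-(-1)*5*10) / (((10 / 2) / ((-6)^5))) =-77760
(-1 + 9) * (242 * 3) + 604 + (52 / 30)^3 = 21658076 / 3375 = 6417.21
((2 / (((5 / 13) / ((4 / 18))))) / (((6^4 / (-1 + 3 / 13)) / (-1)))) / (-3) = -1 / 4374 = -0.00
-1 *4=-4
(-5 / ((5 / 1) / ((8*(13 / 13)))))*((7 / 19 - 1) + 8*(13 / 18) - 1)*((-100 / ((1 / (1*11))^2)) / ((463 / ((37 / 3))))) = 2539354400 / 237519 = 10691.16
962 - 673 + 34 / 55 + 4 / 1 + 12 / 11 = 16209 / 55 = 294.71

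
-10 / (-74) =5 / 37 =0.14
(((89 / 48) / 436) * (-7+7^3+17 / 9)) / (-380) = -270649 / 71573760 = -0.00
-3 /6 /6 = -1 /12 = -0.08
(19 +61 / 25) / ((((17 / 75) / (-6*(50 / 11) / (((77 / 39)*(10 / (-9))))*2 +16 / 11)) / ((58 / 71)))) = 2079041088 / 1022329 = 2033.63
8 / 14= 0.57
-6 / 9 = -2 / 3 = -0.67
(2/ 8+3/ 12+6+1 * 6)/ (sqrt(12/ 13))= 25 * sqrt(39)/ 12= 13.01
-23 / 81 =-0.28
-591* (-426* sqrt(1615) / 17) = 251766* sqrt(1615) / 17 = 595160.94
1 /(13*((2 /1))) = 1 /26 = 0.04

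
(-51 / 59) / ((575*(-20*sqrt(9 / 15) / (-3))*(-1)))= 0.00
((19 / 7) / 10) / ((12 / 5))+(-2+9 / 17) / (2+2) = -0.25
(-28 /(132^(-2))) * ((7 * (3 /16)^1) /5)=-640332 /5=-128066.40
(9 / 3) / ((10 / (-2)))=-3 / 5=-0.60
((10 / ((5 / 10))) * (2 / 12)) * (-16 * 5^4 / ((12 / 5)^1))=-125000 / 9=-13888.89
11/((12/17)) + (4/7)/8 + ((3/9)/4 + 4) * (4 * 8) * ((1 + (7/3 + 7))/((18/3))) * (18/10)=58901/140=420.72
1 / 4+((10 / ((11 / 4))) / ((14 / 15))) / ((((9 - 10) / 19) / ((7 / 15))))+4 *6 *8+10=7379 / 44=167.70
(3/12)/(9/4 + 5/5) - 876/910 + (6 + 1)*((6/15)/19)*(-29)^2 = 81829/665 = 123.05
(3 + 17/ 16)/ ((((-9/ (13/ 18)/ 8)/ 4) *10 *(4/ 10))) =-845/ 324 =-2.61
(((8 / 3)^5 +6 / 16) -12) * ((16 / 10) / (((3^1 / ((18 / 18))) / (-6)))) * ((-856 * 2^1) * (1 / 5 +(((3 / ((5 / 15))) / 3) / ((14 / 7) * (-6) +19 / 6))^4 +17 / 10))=12382500497510992 / 9586934415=1291601.67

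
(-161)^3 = -4173281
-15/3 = -5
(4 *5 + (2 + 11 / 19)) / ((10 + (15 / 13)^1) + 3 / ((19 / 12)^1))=507 / 293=1.73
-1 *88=-88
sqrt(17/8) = sqrt(34)/4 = 1.46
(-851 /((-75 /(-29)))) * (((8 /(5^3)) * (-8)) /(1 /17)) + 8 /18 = 80564756 /28125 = 2864.52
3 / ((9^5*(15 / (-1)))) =-1 / 295245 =-0.00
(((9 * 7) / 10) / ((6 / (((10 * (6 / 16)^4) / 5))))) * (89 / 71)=151389 / 2908160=0.05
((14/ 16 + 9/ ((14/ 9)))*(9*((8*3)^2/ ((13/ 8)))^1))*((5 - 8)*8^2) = -371257344/ 91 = -4079751.03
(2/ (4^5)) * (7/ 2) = 7/ 1024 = 0.01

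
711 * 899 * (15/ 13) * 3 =28763505/ 13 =2212577.31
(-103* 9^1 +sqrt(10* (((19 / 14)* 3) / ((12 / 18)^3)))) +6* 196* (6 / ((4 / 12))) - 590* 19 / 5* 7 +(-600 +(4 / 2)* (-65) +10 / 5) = 9* sqrt(1330) / 28 +3819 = 3830.72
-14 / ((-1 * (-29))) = -14 / 29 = -0.48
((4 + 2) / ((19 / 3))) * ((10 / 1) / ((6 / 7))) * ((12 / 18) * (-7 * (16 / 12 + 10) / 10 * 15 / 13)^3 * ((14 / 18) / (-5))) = 330291164 / 375687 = 879.17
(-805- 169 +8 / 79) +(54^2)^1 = 153426 / 79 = 1942.10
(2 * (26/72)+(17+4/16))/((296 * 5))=647/53280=0.01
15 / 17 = 0.88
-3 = -3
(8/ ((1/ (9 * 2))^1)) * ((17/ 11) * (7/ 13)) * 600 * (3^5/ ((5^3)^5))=99937152/ 174560546875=0.00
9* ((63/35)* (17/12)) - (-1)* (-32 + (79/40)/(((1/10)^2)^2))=394819/20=19740.95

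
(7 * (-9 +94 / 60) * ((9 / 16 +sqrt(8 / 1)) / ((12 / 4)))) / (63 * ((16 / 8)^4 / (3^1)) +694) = -1561 * sqrt(2) / 46350 - 1561 / 164800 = -0.06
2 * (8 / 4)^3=16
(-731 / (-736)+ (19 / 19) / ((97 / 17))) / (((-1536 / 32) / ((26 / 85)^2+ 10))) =-178923941 / 728198400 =-0.25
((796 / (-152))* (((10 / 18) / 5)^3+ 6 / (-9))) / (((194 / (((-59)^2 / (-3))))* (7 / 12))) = -35.72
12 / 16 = 3 / 4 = 0.75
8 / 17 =0.47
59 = 59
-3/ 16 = -0.19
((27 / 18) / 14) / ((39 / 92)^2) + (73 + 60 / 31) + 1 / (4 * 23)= 764622935 / 10121748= 75.54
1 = 1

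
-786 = -786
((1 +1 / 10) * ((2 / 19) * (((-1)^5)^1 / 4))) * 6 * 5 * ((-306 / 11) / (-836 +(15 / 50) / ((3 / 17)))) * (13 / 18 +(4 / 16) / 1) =-2975 / 105678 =-0.03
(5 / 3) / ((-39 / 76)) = -380 / 117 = -3.25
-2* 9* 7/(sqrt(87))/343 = -6* sqrt(87)/1421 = -0.04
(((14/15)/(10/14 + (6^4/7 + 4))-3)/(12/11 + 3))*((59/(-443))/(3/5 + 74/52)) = 1007495918/20903462235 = 0.05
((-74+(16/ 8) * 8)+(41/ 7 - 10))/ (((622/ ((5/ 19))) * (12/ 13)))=-0.03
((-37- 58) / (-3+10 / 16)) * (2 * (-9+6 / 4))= -600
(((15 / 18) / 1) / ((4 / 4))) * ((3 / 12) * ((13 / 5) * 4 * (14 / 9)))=91 / 27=3.37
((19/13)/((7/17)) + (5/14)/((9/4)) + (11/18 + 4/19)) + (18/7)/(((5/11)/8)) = 7747349/155610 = 49.79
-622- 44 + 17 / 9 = -5977 / 9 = -664.11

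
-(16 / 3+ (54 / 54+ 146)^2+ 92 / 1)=-65119 / 3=-21706.33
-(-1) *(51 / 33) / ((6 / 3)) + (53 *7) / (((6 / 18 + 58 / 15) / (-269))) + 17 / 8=-6272315 / 264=-23758.77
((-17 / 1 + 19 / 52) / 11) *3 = -2595 / 572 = -4.54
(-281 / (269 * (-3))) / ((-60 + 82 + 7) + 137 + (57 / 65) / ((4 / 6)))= 36530 / 17553057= 0.00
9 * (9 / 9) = 9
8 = 8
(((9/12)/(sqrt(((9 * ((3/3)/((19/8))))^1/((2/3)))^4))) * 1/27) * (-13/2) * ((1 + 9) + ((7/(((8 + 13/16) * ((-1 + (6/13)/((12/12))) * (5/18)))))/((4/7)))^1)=-389519/98677440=-0.00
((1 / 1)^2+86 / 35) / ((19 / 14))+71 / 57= 1081 / 285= 3.79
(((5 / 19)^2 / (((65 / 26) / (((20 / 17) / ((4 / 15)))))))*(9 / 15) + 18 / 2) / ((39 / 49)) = 909489 / 79781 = 11.40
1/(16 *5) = 1/80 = 0.01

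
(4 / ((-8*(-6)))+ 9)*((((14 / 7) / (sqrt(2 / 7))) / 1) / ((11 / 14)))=763*sqrt(14) / 66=43.26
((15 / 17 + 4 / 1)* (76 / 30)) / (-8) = -1.55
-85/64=-1.33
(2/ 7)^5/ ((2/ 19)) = 304/ 16807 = 0.02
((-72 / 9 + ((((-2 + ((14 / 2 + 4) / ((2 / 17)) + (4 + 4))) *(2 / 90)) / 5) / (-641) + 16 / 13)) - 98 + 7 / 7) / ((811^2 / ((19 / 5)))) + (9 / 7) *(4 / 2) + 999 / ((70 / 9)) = 5654709760250227 / 43161214107375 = 131.01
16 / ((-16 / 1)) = -1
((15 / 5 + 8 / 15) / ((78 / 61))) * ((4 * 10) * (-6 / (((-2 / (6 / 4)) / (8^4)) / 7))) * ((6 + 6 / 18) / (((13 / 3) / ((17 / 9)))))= 39370143.39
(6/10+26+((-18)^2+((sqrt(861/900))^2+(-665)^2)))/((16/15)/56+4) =929410769/8440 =110119.76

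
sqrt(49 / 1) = 7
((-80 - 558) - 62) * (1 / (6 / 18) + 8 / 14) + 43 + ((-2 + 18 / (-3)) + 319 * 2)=-1827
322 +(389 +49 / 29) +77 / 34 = 704945 / 986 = 714.95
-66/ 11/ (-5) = 6/ 5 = 1.20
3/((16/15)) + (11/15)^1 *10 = 487/48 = 10.15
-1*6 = -6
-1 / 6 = -0.17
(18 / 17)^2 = 324 / 289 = 1.12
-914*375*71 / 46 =-12167625 / 23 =-529027.17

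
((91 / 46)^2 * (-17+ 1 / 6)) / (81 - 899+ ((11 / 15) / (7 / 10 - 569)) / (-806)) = 1915520748869 / 23784987020120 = 0.08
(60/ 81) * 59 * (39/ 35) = 3068/ 63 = 48.70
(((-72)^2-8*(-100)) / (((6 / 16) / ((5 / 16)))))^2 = 223801600 / 9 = 24866844.44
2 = 2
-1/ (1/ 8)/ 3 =-8/ 3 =-2.67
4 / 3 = 1.33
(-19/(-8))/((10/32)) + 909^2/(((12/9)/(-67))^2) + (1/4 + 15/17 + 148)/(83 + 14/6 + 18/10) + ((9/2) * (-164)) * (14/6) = 3708634534227707/1777520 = 2086409454.87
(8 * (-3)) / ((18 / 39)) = -52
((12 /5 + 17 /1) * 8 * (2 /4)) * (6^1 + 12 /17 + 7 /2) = 67318 /85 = 791.98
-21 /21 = -1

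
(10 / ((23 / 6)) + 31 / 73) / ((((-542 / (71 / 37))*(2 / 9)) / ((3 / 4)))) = -9763281 / 269365328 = -0.04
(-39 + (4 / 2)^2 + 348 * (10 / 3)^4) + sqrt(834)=sqrt(834) + 1159055 / 27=42956.84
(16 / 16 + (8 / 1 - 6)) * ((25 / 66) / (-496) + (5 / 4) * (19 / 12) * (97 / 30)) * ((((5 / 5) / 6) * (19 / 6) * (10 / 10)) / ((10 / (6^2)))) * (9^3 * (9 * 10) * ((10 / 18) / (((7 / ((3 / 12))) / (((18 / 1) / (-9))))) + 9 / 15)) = 256036847697 / 190960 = 1340787.85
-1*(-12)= 12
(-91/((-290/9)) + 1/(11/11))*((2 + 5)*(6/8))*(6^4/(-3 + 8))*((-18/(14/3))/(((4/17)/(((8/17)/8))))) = -7276149/1450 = -5018.03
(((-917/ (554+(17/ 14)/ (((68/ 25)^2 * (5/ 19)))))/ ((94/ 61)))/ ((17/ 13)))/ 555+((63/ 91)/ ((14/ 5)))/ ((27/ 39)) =274318293167/ 771283836330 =0.36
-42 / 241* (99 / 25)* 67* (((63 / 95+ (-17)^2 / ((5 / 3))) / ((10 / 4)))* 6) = -55280377152 / 2861875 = -19316.14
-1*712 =-712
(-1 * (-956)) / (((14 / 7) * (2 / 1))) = 239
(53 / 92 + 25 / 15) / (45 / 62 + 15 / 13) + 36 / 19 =12266203 / 3972330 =3.09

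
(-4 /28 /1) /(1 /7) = -1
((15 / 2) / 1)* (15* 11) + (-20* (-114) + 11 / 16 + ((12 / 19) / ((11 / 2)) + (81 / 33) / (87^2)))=9894536635 / 2812304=3518.30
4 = 4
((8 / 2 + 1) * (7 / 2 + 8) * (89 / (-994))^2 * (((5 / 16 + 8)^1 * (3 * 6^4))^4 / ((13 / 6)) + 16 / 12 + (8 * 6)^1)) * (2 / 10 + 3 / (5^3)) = 1788883329867278601748333 / 34404825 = 51995129458361686.24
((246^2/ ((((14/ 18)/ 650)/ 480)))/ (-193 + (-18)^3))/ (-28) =1699289280/ 11809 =143897.81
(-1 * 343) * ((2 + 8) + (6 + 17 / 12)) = -71687 / 12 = -5973.92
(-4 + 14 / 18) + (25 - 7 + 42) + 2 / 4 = 1031 / 18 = 57.28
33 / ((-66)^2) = 1 / 132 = 0.01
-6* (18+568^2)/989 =-1935852/989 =-1957.38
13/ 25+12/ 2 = 163/ 25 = 6.52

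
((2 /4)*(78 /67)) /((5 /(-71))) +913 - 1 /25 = 1515363 /1675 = 904.69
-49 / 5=-9.80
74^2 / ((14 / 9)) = 24642 / 7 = 3520.29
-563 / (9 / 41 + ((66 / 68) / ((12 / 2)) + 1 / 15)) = -23544660 / 18733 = -1256.85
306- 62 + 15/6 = 246.50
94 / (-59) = -94 / 59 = -1.59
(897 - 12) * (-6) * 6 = -31860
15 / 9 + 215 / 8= 685 / 24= 28.54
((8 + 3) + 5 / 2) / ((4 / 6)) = 81 / 4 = 20.25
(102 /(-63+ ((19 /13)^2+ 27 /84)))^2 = 232964536896 /82074801169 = 2.84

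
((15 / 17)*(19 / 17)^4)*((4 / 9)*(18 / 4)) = 2.75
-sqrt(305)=-17.46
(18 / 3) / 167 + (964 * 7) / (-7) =-160982 / 167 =-963.96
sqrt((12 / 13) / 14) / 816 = sqrt(546) / 74256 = 0.00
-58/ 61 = -0.95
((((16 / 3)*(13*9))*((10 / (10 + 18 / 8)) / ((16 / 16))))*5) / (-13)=-9600 / 49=-195.92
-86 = -86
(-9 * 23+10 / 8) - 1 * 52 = -1031 / 4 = -257.75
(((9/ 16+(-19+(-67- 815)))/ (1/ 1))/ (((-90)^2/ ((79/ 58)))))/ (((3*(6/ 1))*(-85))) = 1138153/ 11500704000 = 0.00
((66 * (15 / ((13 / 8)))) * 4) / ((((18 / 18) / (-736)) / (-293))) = 6831728640 / 13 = 525517587.69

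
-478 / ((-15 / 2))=956 / 15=63.73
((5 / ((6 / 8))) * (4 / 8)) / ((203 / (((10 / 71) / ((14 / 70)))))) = 500 / 43239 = 0.01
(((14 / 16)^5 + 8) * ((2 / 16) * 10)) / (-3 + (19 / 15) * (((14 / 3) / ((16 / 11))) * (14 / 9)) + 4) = 19478475 / 13402112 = 1.45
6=6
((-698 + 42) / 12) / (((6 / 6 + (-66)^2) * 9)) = -164 / 117639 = -0.00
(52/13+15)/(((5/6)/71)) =8094/5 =1618.80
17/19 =0.89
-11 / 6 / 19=-11 / 114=-0.10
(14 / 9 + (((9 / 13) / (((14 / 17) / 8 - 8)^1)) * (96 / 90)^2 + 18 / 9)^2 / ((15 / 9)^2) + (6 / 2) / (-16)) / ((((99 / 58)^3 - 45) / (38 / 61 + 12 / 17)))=-42017643077599164197 / 474381055874146078125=-0.09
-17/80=-0.21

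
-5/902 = -0.01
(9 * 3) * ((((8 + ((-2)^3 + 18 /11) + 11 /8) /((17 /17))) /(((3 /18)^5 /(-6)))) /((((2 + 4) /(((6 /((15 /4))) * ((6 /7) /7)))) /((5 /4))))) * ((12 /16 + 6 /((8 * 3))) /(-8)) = 10431990 /539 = 19354.34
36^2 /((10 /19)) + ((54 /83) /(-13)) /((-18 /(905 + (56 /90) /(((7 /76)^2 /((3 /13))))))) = 1210161397 /490945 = 2464.96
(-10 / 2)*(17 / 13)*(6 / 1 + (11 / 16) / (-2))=-15385 / 416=-36.98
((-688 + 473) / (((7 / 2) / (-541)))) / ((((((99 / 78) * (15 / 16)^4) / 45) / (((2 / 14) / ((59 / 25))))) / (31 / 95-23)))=-56921120309248 / 27189855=-2093469.06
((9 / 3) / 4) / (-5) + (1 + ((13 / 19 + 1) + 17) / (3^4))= 33263 / 30780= 1.08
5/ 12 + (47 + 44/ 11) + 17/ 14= 4421/ 84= 52.63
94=94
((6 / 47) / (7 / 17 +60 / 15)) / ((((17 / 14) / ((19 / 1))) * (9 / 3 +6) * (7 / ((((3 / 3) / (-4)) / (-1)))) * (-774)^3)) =-19 / 4903467013800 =-0.00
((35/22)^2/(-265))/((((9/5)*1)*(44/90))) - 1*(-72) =40626643/564344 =71.99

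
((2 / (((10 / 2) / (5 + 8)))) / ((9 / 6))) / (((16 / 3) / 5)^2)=195 / 64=3.05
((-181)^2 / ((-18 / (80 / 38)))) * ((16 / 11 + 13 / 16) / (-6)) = 1146635 / 792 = 1447.77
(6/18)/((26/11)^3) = 1331/52728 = 0.03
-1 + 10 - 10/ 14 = 58/ 7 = 8.29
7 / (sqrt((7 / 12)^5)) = 26.93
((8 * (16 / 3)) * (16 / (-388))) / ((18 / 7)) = -1792 / 2619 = -0.68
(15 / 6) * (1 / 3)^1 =5 / 6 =0.83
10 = 10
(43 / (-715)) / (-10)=43 / 7150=0.01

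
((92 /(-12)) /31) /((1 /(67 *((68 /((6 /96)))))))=-1676608 /93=-18028.04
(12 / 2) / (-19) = -6 / 19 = -0.32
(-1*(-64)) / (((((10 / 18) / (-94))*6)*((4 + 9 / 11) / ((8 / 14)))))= -397056 / 1855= -214.05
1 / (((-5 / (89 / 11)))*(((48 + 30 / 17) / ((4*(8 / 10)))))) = -0.10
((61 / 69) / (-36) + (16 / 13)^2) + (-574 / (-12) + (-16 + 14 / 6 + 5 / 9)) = 15201845 / 419796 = 36.21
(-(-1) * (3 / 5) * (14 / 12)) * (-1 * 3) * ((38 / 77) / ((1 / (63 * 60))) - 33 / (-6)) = -864381 / 220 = -3929.00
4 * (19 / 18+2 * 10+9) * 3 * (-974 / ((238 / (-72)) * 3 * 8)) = 526934 / 119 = 4428.02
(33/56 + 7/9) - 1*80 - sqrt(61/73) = -39631/504 - sqrt(4453)/73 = -79.55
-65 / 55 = -13 / 11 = -1.18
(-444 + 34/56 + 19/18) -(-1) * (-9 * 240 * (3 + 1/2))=-8002.34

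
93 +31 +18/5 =638/5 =127.60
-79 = -79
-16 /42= -8 /21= -0.38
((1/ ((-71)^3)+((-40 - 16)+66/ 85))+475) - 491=-2166793279/ 30422435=-71.22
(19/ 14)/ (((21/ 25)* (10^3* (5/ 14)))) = 19/ 4200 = 0.00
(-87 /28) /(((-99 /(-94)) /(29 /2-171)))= 426619 /924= 461.71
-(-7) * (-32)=-224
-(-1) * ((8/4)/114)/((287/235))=235/16359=0.01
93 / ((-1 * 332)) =-93 / 332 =-0.28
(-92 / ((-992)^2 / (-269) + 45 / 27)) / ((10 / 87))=3229614 / 14754235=0.22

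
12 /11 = 1.09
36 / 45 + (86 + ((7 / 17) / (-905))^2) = 20545405979 / 236698225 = 86.80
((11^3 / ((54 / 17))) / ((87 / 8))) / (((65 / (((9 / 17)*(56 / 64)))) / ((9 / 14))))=1331 / 7540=0.18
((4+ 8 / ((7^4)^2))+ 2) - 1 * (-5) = 63412819 / 5764801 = 11.00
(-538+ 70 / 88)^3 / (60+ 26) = -13206175535853 / 7325824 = -1802688.07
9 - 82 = -73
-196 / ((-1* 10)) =98 / 5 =19.60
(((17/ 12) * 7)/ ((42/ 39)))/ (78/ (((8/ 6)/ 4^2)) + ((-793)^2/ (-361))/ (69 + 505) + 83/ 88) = 251868617/ 25544494203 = 0.01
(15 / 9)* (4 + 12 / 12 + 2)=35 / 3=11.67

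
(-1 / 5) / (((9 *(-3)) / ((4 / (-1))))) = -4 / 135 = -0.03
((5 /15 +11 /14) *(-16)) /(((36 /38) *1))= -18.90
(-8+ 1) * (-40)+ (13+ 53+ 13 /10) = 3473 /10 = 347.30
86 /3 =28.67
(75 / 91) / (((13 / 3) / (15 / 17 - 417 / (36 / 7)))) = -1227075 / 80444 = -15.25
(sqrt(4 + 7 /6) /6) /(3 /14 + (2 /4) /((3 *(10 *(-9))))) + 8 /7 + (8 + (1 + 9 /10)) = 105 *sqrt(186) /803 + 773 /70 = 12.83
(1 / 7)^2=1 / 49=0.02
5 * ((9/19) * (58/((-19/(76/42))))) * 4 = -6960/133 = -52.33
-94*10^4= -940000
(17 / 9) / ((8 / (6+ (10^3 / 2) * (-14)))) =-1651.36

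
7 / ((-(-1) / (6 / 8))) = 21 / 4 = 5.25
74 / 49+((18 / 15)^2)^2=109754 / 30625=3.58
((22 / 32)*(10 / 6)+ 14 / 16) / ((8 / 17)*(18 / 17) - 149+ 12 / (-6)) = -28033 / 2087760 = -0.01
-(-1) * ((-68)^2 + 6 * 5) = 4654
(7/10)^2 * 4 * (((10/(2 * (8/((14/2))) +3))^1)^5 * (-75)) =-247062900000/69343957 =-3562.86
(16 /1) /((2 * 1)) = 8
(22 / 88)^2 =1 / 16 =0.06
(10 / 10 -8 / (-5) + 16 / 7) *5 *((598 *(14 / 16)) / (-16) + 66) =364401 / 448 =813.40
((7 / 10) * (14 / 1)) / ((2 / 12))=294 / 5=58.80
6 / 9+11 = 35 / 3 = 11.67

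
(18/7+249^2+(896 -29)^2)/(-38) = -2847924/133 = -21412.96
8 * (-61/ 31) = -488/ 31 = -15.74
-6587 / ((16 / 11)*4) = -72457 / 64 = -1132.14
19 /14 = 1.36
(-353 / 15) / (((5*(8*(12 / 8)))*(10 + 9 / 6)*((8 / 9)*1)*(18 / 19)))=-6707 / 165600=-0.04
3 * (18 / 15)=18 / 5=3.60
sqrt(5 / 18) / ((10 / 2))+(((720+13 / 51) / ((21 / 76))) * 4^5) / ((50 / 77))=sqrt(10) / 30+15722899456 / 3825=4110562.05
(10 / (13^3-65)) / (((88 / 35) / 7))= 1225 / 93808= 0.01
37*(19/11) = 703/11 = 63.91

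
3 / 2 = 1.50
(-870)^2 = 756900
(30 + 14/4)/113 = 67/226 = 0.30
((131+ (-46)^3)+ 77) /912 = -213 /2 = -106.50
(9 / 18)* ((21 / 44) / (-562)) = -21 / 49456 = -0.00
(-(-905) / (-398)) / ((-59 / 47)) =42535 / 23482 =1.81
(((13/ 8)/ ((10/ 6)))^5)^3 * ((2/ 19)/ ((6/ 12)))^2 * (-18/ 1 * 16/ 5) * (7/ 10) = -46271081969981691590413737/ 37853593600000000000000000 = -1.22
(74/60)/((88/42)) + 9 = 4219/440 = 9.59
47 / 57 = 0.82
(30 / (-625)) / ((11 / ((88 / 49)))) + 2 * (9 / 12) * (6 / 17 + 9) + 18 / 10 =3294843 / 208250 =15.82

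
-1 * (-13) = 13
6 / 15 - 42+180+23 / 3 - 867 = -10814 / 15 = -720.93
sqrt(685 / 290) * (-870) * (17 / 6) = -3788.46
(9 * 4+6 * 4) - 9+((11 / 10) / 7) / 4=14291 / 280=51.04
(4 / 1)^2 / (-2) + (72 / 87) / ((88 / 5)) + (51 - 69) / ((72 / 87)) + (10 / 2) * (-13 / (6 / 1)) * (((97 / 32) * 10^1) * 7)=-71304949 / 30624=-2328.40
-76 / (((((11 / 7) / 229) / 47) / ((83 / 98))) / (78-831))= 25561716006 / 77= 331970337.74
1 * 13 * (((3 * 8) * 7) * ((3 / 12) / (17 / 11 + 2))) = 154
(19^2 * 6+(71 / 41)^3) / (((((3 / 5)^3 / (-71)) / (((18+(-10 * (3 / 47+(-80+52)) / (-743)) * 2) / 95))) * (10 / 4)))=-63993255352886660 / 1234683393633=-51829.69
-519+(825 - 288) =18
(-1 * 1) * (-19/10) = 19/10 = 1.90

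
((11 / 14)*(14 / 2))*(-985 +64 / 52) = -140679 / 26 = -5410.73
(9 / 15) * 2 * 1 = 6 / 5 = 1.20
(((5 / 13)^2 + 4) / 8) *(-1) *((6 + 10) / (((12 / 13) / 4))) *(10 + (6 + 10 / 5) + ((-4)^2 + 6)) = -56080 / 39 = -1437.95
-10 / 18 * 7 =-35 / 9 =-3.89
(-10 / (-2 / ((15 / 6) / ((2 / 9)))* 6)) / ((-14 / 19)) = -1425 / 112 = -12.72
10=10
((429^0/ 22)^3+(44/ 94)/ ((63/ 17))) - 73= -72.87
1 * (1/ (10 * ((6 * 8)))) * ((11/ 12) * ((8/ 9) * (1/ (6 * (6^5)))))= 11/ 302330880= 0.00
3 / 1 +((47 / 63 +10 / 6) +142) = 9287 / 63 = 147.41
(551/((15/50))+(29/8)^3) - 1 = 2892751/1536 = 1883.30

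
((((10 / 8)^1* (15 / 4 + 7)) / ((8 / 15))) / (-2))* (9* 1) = -29025 / 256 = -113.38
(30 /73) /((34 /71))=1065 /1241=0.86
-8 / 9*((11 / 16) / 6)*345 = -35.14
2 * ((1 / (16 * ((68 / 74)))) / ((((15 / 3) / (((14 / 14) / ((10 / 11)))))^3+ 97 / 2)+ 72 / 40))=246235 / 261051048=0.00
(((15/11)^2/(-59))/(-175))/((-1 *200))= -9/9994600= -0.00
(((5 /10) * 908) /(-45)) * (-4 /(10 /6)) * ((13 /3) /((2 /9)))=11804 /25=472.16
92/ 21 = 4.38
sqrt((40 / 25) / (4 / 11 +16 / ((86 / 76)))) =sqrt(6622) / 245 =0.33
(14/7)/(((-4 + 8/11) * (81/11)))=-121/1458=-0.08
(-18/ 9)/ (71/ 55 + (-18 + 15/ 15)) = 55/ 432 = 0.13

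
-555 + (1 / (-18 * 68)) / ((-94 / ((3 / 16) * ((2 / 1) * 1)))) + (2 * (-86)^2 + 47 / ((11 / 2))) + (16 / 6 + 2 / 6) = 48088498955 / 3374976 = 14248.55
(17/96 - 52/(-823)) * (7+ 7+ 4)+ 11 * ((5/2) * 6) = 2229669/13168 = 169.32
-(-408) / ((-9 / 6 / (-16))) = 4352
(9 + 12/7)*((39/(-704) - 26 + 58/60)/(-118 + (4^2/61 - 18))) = 702659/354816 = 1.98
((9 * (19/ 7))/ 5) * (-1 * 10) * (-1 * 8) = 2736/ 7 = 390.86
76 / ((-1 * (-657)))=76 / 657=0.12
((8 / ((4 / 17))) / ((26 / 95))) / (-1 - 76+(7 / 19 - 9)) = -30685 / 21151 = -1.45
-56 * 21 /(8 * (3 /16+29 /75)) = -176400 /689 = -256.02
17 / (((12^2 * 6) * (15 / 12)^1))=17 / 1080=0.02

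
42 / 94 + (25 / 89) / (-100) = 7429 / 16732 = 0.44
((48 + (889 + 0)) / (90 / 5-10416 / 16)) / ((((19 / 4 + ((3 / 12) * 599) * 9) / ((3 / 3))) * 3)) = -1874 / 5136795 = -0.00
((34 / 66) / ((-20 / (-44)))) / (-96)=-17 / 1440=-0.01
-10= -10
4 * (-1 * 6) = -24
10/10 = 1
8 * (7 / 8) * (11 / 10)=77 / 10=7.70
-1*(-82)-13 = 69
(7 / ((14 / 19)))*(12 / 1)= 114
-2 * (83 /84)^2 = -1.95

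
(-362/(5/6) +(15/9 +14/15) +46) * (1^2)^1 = -1929/5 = -385.80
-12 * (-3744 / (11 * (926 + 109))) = 4992 / 1265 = 3.95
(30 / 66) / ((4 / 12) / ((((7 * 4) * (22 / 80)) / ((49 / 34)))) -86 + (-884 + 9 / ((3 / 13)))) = -255 / 522256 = -0.00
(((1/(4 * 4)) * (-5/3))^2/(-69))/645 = -5/20507904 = -0.00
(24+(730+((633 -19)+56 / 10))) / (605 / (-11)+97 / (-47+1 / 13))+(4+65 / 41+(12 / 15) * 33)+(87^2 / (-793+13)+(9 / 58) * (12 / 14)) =-17813878181 / 10761472540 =-1.66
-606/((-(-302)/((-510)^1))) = 154530/151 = 1023.38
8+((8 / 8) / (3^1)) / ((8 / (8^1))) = 25 / 3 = 8.33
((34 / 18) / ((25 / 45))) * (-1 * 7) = -119 / 5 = -23.80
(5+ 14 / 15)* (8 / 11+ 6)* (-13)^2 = 6745.66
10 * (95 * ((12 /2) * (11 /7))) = 62700 /7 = 8957.14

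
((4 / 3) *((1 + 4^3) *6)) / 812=130 / 203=0.64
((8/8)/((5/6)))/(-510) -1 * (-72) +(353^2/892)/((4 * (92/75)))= 100.47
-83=-83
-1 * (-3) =3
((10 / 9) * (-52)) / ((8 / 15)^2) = -1625 / 8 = -203.12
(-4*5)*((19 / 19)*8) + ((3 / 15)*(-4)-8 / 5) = -162.40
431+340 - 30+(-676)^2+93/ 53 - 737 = 456981.75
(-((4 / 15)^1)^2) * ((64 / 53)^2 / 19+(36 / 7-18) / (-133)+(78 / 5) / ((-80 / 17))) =3286321754 / 14710381875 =0.22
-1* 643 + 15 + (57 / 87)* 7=-18079 / 29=-623.41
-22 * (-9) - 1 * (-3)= 201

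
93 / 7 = 13.29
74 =74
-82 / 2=-41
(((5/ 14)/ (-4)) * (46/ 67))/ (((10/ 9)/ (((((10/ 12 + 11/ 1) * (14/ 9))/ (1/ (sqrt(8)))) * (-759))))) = 413149 * sqrt(2)/ 268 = 2180.15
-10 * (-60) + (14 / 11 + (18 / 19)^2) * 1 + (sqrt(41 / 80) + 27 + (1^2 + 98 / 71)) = sqrt(205) / 20 + 178059984 / 281941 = 632.27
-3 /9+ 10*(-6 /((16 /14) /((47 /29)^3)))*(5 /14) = -23457731 /292668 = -80.15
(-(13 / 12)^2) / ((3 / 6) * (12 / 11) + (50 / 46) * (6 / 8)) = -42757 / 49572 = -0.86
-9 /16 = -0.56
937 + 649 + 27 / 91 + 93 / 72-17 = 3430165 / 2184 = 1570.59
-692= -692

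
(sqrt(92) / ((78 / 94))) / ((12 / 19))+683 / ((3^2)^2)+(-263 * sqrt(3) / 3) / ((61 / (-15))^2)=-19725 * sqrt(3) / 3721+683 / 81+893 * sqrt(23) / 234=17.55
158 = 158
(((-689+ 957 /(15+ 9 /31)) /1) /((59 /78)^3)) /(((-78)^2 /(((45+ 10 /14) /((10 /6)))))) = -105872832 /16224941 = -6.53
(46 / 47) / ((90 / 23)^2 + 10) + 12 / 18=665831 / 943995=0.71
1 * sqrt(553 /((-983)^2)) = sqrt(553) /983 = 0.02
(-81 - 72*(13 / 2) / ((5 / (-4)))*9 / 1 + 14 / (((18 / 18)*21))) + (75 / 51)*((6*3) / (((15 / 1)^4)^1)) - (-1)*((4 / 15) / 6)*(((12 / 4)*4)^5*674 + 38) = 9507919489 / 1275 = 7457191.76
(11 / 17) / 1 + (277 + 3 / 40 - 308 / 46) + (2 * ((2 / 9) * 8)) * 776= 426522157 / 140760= 3030.14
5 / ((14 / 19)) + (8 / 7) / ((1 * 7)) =681 / 98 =6.95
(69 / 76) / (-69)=-1 / 76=-0.01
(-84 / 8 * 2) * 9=-189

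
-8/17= -0.47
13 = 13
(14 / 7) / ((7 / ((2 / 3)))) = 4 / 21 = 0.19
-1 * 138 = -138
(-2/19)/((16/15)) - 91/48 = -1819/912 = -1.99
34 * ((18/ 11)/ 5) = 612/ 55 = 11.13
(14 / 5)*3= 42 / 5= 8.40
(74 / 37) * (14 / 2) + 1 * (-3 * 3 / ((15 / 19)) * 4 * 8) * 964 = -1758266 / 5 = -351653.20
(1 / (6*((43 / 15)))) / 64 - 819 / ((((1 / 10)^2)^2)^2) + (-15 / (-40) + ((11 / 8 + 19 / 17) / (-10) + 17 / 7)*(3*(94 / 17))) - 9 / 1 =-4559615422467503729 / 55672960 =-81899999972.47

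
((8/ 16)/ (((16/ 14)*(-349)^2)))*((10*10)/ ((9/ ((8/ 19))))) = 350/ 20827971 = 0.00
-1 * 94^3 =-830584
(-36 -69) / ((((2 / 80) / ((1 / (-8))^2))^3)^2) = -1640625 / 262144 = -6.26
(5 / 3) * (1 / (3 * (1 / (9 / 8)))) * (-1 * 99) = -495 / 8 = -61.88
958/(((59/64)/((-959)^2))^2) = 3318943702249627648/3481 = 953445476084351.52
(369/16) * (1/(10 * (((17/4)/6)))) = 1107/340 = 3.26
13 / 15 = 0.87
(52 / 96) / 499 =13 / 11976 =0.00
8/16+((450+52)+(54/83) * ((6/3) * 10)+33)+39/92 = 4191675/7636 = 548.94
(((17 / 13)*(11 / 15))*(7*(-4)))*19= -99484 / 195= -510.17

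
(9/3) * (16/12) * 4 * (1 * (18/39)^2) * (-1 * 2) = -1152/169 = -6.82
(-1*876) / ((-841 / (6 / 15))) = 1752 / 4205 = 0.42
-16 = -16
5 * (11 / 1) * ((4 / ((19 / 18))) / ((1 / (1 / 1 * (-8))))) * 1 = -31680 / 19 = -1667.37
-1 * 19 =-19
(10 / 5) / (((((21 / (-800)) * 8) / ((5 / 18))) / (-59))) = 29500 / 189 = 156.08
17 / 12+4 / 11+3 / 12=67 / 33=2.03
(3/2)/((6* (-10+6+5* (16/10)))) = 1/16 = 0.06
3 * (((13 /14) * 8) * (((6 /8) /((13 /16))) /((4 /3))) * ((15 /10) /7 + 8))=6210 /49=126.73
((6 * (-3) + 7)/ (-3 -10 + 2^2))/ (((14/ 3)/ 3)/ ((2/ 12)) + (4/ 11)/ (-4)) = 121/ 915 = 0.13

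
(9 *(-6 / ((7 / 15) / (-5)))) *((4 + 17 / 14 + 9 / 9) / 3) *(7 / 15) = 3915 / 7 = 559.29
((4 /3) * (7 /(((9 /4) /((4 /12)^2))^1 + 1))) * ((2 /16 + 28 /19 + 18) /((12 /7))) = 16219 /3230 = 5.02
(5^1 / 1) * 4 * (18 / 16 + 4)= 205 / 2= 102.50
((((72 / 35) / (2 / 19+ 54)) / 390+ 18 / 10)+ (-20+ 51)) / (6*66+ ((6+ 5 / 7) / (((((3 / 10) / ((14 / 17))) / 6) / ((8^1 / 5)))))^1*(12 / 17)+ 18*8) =5542267733 / 112348809300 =0.05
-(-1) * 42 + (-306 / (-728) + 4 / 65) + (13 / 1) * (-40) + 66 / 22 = -863623 / 1820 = -474.52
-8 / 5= -1.60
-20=-20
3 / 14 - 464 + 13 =-6311 / 14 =-450.79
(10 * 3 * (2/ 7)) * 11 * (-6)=-3960/ 7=-565.71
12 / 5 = 2.40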